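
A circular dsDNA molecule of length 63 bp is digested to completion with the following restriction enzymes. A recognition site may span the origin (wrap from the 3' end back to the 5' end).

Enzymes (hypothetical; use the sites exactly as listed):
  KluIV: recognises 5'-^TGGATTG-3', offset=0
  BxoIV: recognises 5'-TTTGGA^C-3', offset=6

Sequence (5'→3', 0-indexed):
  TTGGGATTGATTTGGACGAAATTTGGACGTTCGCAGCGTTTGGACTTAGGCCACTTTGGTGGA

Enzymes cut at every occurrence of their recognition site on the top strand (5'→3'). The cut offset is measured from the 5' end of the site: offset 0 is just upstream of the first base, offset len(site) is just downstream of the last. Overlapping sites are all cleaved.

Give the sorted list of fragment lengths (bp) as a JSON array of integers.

Scan for sites:
  KluIV TGGATTG/0: at [59] ⇒ [59]
  BxoIV TTTGGAC/6: at [10, 21, 38] ⇒ [16, 27, 44]

Pooled cuts: [16, 27, 44, 59]

Fragment lengths:
  16→27: 11 bp
  27→44: 17 bp
  44→59: 15 bp
  59→16 (wrap): 63-59+16 = 20 bp

[11,15,17,20]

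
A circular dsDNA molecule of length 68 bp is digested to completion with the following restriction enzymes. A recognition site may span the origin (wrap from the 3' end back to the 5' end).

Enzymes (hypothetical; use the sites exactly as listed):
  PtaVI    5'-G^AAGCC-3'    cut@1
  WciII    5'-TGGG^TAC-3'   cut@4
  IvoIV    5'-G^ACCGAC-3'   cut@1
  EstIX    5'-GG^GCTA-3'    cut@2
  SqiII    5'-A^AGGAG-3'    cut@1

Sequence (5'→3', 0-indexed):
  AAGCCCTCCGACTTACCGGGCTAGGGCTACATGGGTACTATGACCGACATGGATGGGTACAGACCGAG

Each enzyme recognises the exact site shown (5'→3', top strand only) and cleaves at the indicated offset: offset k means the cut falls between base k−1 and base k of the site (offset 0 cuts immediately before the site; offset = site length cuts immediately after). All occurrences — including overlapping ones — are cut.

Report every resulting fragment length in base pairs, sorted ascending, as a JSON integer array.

[6,7,10,11,15,19]

Site scan:
  PtaVI (GAAGCC, off=1): starts [67] → cuts [0]
  WciII (TGGGTAC, off=4): starts [31, 53] → cuts [35, 57]
  IvoIV (GACCGAC, off=1): starts [41] → cuts [42]
  EstIX (GGGCTA, off=2): starts [17, 23] → cuts [19, 25]
  SqiII (AAGGAG, off=1): no sites

Pooled cuts: [0, 19, 25, 35, 42, 57]

Fragments:
  0→19: 19 bp
  19→25: 6 bp
  25→35: 10 bp
  35→42: 7 bp
  42→57: 15 bp
  57→0 (wrap): 68-57+0 = 11 bp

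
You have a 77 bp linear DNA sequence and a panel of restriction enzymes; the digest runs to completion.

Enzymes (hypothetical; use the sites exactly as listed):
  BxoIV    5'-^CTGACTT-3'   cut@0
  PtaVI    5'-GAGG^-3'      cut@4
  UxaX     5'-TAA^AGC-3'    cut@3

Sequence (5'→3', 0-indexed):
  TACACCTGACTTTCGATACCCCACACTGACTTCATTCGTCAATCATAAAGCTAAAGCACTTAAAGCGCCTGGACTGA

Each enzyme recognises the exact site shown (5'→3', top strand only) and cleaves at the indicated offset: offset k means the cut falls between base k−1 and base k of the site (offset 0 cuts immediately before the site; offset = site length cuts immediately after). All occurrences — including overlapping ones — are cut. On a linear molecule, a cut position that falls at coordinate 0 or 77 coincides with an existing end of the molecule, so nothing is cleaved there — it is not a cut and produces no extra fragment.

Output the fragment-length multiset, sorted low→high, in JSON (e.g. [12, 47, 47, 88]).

[5,6,9,14,20,23]

Site scan:
  BxoIV CTGACTT/0: at [5, 25] ⇒ [5, 25]
  PtaVI (GAGG, off=4): no sites
  UxaX TAAAGC/3: at [45, 51, 60] ⇒ [48, 54, 63]

Pooled cuts: [5, 25, 48, 54, 63]

Fragment lengths:
  [0,5): 5 bp
  [5,25): 20 bp
  [25,48): 23 bp
  [48,54): 6 bp
  [54,63): 9 bp
  [63,77): 14 bp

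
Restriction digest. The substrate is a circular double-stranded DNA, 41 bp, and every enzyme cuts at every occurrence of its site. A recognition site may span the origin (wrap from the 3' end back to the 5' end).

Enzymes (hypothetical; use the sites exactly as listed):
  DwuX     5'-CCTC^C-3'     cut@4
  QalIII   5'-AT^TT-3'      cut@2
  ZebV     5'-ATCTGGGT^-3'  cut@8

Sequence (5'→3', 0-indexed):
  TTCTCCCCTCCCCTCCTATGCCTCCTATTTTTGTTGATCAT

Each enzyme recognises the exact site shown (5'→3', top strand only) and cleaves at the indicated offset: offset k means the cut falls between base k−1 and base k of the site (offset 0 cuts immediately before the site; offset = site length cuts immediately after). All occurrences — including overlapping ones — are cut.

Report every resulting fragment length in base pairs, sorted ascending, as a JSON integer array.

Per-enzyme occurrences:
  DwuX (CCTCC, off=4): starts [6, 11, 20] → cuts [10, 15, 24]
  QalIII (ATTT, off=2): starts [26, 39] → cuts [0, 28]
  ZebV (ATCTGGGT, off=8): no sites

All cut coordinates (distinct, sorted): [0, 10, 15, 24, 28]

Fragment lengths:
  0→10: 10 bp
  10→15: 5 bp
  15→24: 9 bp
  24→28: 4 bp
  28→0 (wrap): 41-28+0 = 13 bp

[4,5,9,10,13]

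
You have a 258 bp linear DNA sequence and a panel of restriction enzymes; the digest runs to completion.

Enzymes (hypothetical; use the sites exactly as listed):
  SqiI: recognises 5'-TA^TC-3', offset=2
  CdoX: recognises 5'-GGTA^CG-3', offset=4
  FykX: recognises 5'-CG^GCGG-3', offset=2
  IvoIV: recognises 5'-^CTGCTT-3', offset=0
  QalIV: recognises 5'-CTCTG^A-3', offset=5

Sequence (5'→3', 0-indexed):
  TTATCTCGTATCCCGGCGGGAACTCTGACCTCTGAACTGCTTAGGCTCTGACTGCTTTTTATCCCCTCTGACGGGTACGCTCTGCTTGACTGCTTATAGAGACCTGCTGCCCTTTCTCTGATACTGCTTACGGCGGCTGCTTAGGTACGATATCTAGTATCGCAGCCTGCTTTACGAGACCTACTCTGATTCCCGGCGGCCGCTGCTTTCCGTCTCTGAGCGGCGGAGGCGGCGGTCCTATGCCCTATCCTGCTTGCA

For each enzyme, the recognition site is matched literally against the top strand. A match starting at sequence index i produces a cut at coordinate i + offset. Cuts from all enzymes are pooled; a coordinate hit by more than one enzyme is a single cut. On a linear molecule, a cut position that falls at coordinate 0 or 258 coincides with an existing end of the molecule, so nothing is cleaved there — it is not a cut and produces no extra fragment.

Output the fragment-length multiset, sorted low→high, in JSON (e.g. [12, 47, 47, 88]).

[1,2,2,3,3,4,4,4,5,5,7,7,7,7,7,7,7,8,9,9,9,9,10,11,12,14,16,16,22,31]

Scan for sites:
  SqiI TATC/2: at [1, 8, 59, 150, 157, 245] ⇒ [3, 10, 61, 152, 159, 247]
  CdoX GGTACG/4: at [73, 143] ⇒ [77, 147]
  FykX CGGCGG/2: at [13, 130, 193, 220, 229] ⇒ [15, 132, 195, 222, 231]
  IvoIV CTGCTT/0: at [36, 51, 81, 89, 123, 136, 166, 202, 249] ⇒ [36, 51, 81, 89, 123, 136, 166, 202, 249]
  QalIV CTCTGA/5: at [22, 29, 45, 65, 115, 183, 213] ⇒ [27, 34, 50, 70, 120, 188, 218]

All cut coordinates (distinct, sorted): [3, 10, 15, 27, 34, 36, 50, 51, 61, 70, 77, 81, 89, 120, 123, 132, 136, 147, 152, 159, 166, 188, 195, 202, 218, 222, 231, 247, 249]

Fragment lengths:
  [0,3): 3 bp
  [3,10): 7 bp
  [10,15): 5 bp
  [15,27): 12 bp
  [27,34): 7 bp
  [34,36): 2 bp
  [36,50): 14 bp
  [50,51): 1 bp
  [51,61): 10 bp
  [61,70): 9 bp
  [70,77): 7 bp
  [77,81): 4 bp
  [81,89): 8 bp
  [89,120): 31 bp
  [120,123): 3 bp
  [123,132): 9 bp
  [132,136): 4 bp
  [136,147): 11 bp
  [147,152): 5 bp
  [152,159): 7 bp
  [159,166): 7 bp
  [166,188): 22 bp
  [188,195): 7 bp
  [195,202): 7 bp
  [202,218): 16 bp
  [218,222): 4 bp
  [222,231): 9 bp
  [231,247): 16 bp
  [247,249): 2 bp
  [249,258): 9 bp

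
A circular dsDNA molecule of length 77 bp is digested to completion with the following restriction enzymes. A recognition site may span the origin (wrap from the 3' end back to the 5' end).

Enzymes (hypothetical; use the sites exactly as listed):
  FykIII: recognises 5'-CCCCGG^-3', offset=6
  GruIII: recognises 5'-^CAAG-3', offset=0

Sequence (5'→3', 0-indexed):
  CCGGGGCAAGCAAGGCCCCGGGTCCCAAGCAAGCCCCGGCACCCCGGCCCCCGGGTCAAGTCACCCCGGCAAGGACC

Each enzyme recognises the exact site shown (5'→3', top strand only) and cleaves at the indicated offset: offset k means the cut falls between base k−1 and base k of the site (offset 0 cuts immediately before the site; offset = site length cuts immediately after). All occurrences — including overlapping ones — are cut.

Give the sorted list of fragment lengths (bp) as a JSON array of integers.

Per-enzyme occurrences:
  FykIII (CCCCGG, off=6): starts [15, 33, 41, 48, 63, 75] → cuts [4, 21, 39, 47, 54, 69]
  GruIII (CAAG, off=0): starts [6, 10, 25, 29, 56, 69] → cuts [6, 10, 25, 29, 56, 69]

All cut coordinates (distinct, sorted): [4, 6, 10, 21, 25, 29, 39, 47, 54, 56, 69]

Fragments:
  4→6: 2 bp
  6→10: 4 bp
  10→21: 11 bp
  21→25: 4 bp
  25→29: 4 bp
  29→39: 10 bp
  39→47: 8 bp
  47→54: 7 bp
  54→56: 2 bp
  56→69: 13 bp
  69→4 (wrap): 77-69+4 = 12 bp

[2,2,4,4,4,7,8,10,11,12,13]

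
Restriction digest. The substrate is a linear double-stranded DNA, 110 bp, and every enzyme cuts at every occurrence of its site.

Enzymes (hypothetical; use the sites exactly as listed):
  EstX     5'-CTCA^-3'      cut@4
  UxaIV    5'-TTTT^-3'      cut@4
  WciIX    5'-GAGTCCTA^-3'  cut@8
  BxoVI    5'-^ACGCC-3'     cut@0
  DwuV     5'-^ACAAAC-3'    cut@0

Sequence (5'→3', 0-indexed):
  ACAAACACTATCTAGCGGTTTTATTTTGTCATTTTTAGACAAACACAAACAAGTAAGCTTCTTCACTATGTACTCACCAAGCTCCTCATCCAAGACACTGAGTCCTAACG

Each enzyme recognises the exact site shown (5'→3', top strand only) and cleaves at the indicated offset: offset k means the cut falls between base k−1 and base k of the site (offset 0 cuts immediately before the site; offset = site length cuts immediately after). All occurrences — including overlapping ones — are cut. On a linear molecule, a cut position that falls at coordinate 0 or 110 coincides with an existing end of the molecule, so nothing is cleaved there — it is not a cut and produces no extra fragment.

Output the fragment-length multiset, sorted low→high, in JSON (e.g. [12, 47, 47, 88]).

Per-enzyme occurrences:
  EstX CTCA/4: at [72, 84] ⇒ [76, 88]
  UxaIV TTTT/4: at [18, 23, 31, 32] ⇒ [22, 27, 35, 36]
  WciIX GAGTCCTA/8: at [99] ⇒ [107]
  BxoVI (ACGCC, off=0): no sites
  DwuV ACAAAC/0: at [0, 38, 44] ⇒ [38, 44] (position 0 is a terminus of the linear molecule — no cut)

Pooled cuts: [22, 27, 35, 36, 38, 44, 76, 88, 107]

Fragment lengths:
  [0,22): 22 bp
  [22,27): 5 bp
  [27,35): 8 bp
  [35,36): 1 bp
  [36,38): 2 bp
  [38,44): 6 bp
  [44,76): 32 bp
  [76,88): 12 bp
  [88,107): 19 bp
  [107,110): 3 bp

[1,2,3,5,6,8,12,19,22,32]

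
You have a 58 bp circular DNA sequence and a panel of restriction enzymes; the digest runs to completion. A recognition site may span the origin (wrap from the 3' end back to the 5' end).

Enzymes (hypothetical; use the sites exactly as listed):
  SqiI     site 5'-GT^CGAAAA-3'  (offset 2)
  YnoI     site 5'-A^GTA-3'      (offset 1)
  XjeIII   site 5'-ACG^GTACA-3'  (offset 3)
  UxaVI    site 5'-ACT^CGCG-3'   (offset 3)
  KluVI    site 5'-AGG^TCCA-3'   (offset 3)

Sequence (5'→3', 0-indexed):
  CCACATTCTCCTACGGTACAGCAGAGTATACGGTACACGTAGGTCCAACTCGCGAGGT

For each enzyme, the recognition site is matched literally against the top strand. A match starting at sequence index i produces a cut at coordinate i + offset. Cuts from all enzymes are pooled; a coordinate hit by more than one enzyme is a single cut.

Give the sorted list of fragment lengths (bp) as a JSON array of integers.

[7,7,7,10,11,16]

Scan for sites:
  SqiI (GTCGAAAA, off=2): no sites
  YnoI (AGTA, off=1): starts [24] → cuts [25]
  XjeIII (ACGGTACA, off=3): starts [12, 29] → cuts [15, 32]
  UxaVI (ACTCGCG, off=3): starts [47] → cuts [50]
  KluVI (AGGTCCA, off=3): starts [40, 54] → cuts [43, 57]

All cut coordinates (distinct, sorted): [15, 25, 32, 43, 50, 57]

Fragment lengths:
  15→25: 10 bp
  25→32: 7 bp
  32→43: 11 bp
  43→50: 7 bp
  50→57: 7 bp
  57→15 (wrap): 58-57+15 = 16 bp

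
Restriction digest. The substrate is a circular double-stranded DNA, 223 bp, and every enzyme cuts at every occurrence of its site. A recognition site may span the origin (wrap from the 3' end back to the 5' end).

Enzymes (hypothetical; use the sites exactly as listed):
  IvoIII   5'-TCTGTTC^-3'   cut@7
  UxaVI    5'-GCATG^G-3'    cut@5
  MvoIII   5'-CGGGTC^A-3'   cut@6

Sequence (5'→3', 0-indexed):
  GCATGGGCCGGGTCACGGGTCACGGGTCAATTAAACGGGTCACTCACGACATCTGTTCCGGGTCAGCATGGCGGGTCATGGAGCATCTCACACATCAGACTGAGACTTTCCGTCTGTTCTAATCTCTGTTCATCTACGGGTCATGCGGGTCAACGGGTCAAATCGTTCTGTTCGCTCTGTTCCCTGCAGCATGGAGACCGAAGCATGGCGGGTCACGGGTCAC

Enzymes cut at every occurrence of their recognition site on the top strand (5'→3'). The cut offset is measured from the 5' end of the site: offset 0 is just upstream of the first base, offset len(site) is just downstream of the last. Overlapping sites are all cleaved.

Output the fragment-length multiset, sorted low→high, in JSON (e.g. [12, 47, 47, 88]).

Scan for sites:
  IvoIII (TCTGTTC, off=7): starts [51, 112, 124, 166, 175] → cuts [58, 119, 131, 173, 182]
  UxaVI (GCATGG, off=5): starts [0, 65, 188, 202] → cuts [5, 70, 193, 207]
  MvoIII (CGGGTCA, off=6): starts [8, 15, 22, 35, 58, 71, 136, 145, 153, 208, 215] → cuts [14, 21, 28, 41, 64, 77, 142, 151, 159, 214, 221]

All cut coordinates (distinct, sorted): [5, 14, 21, 28, 41, 58, 64, 70, 77, 119, 131, 142, 151, 159, 173, 182, 193, 207, 214, 221]

Fragments:
  5→14: 9 bp
  14→21: 7 bp
  21→28: 7 bp
  28→41: 13 bp
  41→58: 17 bp
  58→64: 6 bp
  64→70: 6 bp
  70→77: 7 bp
  77→119: 42 bp
  119→131: 12 bp
  131→142: 11 bp
  142→151: 9 bp
  151→159: 8 bp
  159→173: 14 bp
  173→182: 9 bp
  182→193: 11 bp
  193→207: 14 bp
  207→214: 7 bp
  214→221: 7 bp
  221→5 (wrap): 223-221+5 = 7 bp

[6,6,7,7,7,7,7,7,8,9,9,9,11,11,12,13,14,14,17,42]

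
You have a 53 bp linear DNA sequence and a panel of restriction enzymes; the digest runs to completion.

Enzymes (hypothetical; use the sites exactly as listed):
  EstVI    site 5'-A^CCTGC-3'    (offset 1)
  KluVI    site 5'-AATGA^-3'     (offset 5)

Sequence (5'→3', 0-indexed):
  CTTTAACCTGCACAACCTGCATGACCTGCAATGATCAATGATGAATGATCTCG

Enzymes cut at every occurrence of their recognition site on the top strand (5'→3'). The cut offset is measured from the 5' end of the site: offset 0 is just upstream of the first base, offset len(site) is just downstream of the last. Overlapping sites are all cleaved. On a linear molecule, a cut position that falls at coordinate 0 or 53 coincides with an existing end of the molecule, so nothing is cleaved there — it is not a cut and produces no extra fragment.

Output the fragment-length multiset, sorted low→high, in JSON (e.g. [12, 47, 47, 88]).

Site scan:
  EstVI ACCTGC/1: at [5, 14, 23] ⇒ [6, 15, 24]
  KluVI AATGA/5: at [29, 36, 43] ⇒ [34, 41, 48]

All cut coordinates (distinct, sorted): [6, 15, 24, 34, 41, 48]

Fragments:
  [0,6): 6 bp
  [6,15): 9 bp
  [15,24): 9 bp
  [24,34): 10 bp
  [34,41): 7 bp
  [41,48): 7 bp
  [48,53): 5 bp

[5,6,7,7,9,9,10]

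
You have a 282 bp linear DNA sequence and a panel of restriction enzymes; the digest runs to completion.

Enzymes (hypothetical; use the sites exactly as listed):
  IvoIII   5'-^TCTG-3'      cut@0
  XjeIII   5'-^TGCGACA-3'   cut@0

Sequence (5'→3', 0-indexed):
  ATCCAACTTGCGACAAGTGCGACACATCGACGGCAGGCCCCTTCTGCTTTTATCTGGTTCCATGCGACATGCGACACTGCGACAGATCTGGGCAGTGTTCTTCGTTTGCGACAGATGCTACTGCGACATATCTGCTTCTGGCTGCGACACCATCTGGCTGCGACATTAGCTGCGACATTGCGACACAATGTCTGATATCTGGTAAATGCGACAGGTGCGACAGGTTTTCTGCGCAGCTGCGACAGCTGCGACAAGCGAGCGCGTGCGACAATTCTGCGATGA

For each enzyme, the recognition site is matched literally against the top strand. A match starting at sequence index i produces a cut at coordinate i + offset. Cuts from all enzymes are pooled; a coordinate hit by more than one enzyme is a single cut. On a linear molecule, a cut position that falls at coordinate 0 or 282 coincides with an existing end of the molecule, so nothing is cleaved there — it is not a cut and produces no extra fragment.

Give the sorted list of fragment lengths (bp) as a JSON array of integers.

[6,6,6,7,7,8,8,8,9,9,9,9,9,9,9,10,10,10,10,10,12,12,12,15,17,20,25]

Per-enzyme occurrences:
  IvoIII (TCTG, off=0): starts [42, 52, 86, 130, 136, 152, 190, 197, 227, 272] → cuts [42, 52, 86, 130, 136, 152, 190, 197, 227, 272]
  XjeIII (TGCGACA, off=0): starts [8, 17, 62, 69, 77, 106, 121, 142, 158, 170, 178, 206, 215, 237, 246, 263] → cuts [8, 17, 62, 69, 77, 106, 121, 142, 158, 170, 178, 206, 215, 237, 246, 263]

All cut coordinates (distinct, sorted): [8, 17, 42, 52, 62, 69, 77, 86, 106, 121, 130, 136, 142, 152, 158, 170, 178, 190, 197, 206, 215, 227, 237, 246, 263, 272]

Fragments:
  [0,8): 8 bp
  [8,17): 9 bp
  [17,42): 25 bp
  [42,52): 10 bp
  [52,62): 10 bp
  [62,69): 7 bp
  [69,77): 8 bp
  [77,86): 9 bp
  [86,106): 20 bp
  [106,121): 15 bp
  [121,130): 9 bp
  [130,136): 6 bp
  [136,142): 6 bp
  [142,152): 10 bp
  [152,158): 6 bp
  [158,170): 12 bp
  [170,178): 8 bp
  [178,190): 12 bp
  [190,197): 7 bp
  [197,206): 9 bp
  [206,215): 9 bp
  [215,227): 12 bp
  [227,237): 10 bp
  [237,246): 9 bp
  [246,263): 17 bp
  [263,272): 9 bp
  [272,282): 10 bp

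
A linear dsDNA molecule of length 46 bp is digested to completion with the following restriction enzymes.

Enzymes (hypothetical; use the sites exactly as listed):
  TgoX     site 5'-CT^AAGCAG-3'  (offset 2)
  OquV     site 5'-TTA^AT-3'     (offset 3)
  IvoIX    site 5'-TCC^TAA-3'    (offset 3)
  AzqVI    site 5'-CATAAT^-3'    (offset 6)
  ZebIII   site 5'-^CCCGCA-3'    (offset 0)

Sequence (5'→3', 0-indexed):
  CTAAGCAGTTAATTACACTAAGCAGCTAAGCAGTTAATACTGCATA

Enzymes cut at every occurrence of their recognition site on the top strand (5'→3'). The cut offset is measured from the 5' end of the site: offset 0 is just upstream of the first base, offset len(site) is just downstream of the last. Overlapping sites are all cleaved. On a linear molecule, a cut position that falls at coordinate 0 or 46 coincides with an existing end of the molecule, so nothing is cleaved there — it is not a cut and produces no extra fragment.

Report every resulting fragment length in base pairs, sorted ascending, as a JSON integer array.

Scan for sites:
  TgoX CTAAGCAG/2: at [0, 17, 25] ⇒ [2, 19, 27]
  OquV TTAAT/3: at [8, 33] ⇒ [11, 36]
  IvoIX (TCCTAA, off=3): no sites
  AzqVI (CATAAT, off=6): no sites
  ZebIII (CCCGCA, off=0): no sites

Pooled cuts: [2, 11, 19, 27, 36]

Fragments:
  [0,2): 2 bp
  [2,11): 9 bp
  [11,19): 8 bp
  [19,27): 8 bp
  [27,36): 9 bp
  [36,46): 10 bp

[2,8,8,9,9,10]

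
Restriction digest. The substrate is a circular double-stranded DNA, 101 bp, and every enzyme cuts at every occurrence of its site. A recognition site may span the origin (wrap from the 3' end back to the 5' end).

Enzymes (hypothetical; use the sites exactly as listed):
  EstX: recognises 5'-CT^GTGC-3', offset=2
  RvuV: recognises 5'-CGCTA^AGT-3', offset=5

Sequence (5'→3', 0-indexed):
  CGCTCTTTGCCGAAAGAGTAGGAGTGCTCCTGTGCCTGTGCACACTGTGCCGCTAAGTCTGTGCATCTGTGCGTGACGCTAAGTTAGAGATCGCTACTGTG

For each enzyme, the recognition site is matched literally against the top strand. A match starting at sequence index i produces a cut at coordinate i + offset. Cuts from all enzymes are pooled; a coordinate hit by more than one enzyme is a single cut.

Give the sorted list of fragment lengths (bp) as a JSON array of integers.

Scan for sites:
  EstX (CTGTGC, off=2): starts [29, 35, 44, 58, 66, 96] → cuts [31, 37, 46, 60, 68, 98]
  RvuV (CGCTAAGT, off=5): starts [50, 76] → cuts [55, 81]

Pooled cuts: [31, 37, 46, 55, 60, 68, 81, 98]

Fragments:
  31→37: 6 bp
  37→46: 9 bp
  46→55: 9 bp
  55→60: 5 bp
  60→68: 8 bp
  68→81: 13 bp
  81→98: 17 bp
  98→31 (wrap): 101-98+31 = 34 bp

[5,6,8,9,9,13,17,34]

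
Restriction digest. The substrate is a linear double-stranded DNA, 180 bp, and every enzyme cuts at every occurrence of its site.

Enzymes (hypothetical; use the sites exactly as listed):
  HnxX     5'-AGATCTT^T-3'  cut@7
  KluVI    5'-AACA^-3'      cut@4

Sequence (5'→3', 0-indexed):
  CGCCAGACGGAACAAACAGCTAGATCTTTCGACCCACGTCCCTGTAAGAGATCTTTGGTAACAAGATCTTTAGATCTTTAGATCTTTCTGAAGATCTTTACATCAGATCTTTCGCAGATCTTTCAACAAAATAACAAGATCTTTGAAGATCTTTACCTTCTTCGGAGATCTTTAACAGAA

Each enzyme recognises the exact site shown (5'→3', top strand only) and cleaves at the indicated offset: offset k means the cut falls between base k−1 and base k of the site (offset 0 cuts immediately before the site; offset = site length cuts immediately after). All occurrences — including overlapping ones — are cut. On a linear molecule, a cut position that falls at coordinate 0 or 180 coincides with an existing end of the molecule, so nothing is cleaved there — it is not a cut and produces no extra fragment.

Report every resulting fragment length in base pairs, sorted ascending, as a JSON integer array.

[3,4,5,6,7,7,8,8,8,8,10,10,11,12,13,14,19,27]

Site scan:
  HnxX AGATCTTT/7: at [21, 48, 63, 71, 79, 91, 104, 115, 136, 146, 165] ⇒ [28, 55, 70, 78, 86, 98, 111, 122, 143, 153, 172]
  KluVI AACA/4: at [10, 14, 59, 124, 132, 173] ⇒ [14, 18, 63, 128, 136, 177]

Pooled cuts: [14, 18, 28, 55, 63, 70, 78, 86, 98, 111, 122, 128, 136, 143, 153, 172, 177]

Fragments:
  [0,14): 14 bp
  [14,18): 4 bp
  [18,28): 10 bp
  [28,55): 27 bp
  [55,63): 8 bp
  [63,70): 7 bp
  [70,78): 8 bp
  [78,86): 8 bp
  [86,98): 12 bp
  [98,111): 13 bp
  [111,122): 11 bp
  [122,128): 6 bp
  [128,136): 8 bp
  [136,143): 7 bp
  [143,153): 10 bp
  [153,172): 19 bp
  [172,177): 5 bp
  [177,180): 3 bp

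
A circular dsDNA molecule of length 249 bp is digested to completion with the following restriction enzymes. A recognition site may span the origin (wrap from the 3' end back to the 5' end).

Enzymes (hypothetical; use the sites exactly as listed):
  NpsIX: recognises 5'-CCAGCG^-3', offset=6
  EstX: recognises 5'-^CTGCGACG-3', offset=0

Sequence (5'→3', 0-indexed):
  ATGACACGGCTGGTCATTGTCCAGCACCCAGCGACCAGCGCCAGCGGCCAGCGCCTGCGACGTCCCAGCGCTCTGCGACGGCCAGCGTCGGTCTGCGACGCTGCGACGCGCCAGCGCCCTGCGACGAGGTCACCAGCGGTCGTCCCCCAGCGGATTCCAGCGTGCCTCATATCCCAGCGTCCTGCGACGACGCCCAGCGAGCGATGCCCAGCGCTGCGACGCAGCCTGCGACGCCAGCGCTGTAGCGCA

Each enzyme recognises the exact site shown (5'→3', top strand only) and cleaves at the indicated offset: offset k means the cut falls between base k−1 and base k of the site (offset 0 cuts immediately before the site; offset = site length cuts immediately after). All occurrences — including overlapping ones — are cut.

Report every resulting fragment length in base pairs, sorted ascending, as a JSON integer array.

[1,2,2,2,5,6,7,7,8,10,12,14,14,14,15,16,16,17,18,20,43]

Per-enzyme occurrences:
  NpsIX CCAGCG/6: at [27, 34, 40, 47, 64, 81, 110, 132, 146, 156, 173, 193, 207, 233] ⇒ [33, 40, 46, 53, 70, 87, 116, 138, 152, 162, 179, 199, 213, 239]
  EstX CTGCGACG/0: at [54, 72, 92, 100, 118, 181, 213, 225] ⇒ [54, 72, 92, 100, 118, 181, 213, 225]

Pooled cuts: [33, 40, 46, 53, 54, 70, 72, 87, 92, 100, 116, 118, 138, 152, 162, 179, 181, 199, 213, 225, 239]

Fragment lengths:
  33→40: 7 bp
  40→46: 6 bp
  46→53: 7 bp
  53→54: 1 bp
  54→70: 16 bp
  70→72: 2 bp
  72→87: 15 bp
  87→92: 5 bp
  92→100: 8 bp
  100→116: 16 bp
  116→118: 2 bp
  118→138: 20 bp
  138→152: 14 bp
  152→162: 10 bp
  162→179: 17 bp
  179→181: 2 bp
  181→199: 18 bp
  199→213: 14 bp
  213→225: 12 bp
  225→239: 14 bp
  239→33 (wrap): 249-239+33 = 43 bp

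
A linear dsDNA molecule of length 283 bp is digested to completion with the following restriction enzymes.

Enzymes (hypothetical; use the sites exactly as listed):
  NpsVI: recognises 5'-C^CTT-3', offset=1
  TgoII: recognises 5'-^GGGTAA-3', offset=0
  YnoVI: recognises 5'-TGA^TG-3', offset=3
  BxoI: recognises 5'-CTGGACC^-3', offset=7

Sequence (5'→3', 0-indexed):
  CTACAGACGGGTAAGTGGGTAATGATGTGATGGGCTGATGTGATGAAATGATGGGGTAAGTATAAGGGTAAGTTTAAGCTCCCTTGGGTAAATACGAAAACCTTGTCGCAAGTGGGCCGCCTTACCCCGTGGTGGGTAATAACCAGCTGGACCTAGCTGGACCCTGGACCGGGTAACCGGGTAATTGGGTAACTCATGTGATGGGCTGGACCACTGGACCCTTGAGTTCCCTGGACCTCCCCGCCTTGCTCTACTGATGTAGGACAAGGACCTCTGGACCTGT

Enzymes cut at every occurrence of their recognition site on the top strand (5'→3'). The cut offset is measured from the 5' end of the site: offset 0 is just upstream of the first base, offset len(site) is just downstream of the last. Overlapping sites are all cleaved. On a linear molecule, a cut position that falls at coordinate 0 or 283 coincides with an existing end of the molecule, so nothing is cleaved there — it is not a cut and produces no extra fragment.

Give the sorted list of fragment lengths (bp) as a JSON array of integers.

Per-enzyme occurrences:
  NpsVI (CCTT, off=1): starts [81, 100, 119, 219, 243] → cuts [82, 101, 120, 220, 244]
  TgoII (GGGTAA, off=0): starts [8, 16, 53, 65, 85, 133, 170, 178, 186] → cuts [8, 16, 53, 65, 85, 133, 170, 178, 186]
  YnoVI (TGATG, off=3): starts [22, 27, 35, 40, 48, 198, 254] → cuts [25, 30, 38, 43, 51, 201, 257]
  BxoI (CTGGACC, off=7): starts [146, 156, 163, 205, 213, 230, 273] → cuts [153, 163, 170, 212, 220, 237, 280]

All cut coordinates (distinct, sorted): [8, 16, 25, 30, 38, 43, 51, 53, 65, 82, 85, 101, 120, 133, 153, 163, 170, 178, 186, 201, 212, 220, 237, 244, 257, 280]

Fragments:
  [0,8): 8 bp
  [8,16): 8 bp
  [16,25): 9 bp
  [25,30): 5 bp
  [30,38): 8 bp
  [38,43): 5 bp
  [43,51): 8 bp
  [51,53): 2 bp
  [53,65): 12 bp
  [65,82): 17 bp
  [82,85): 3 bp
  [85,101): 16 bp
  [101,120): 19 bp
  [120,133): 13 bp
  [133,153): 20 bp
  [153,163): 10 bp
  [163,170): 7 bp
  [170,178): 8 bp
  [178,186): 8 bp
  [186,201): 15 bp
  [201,212): 11 bp
  [212,220): 8 bp
  [220,237): 17 bp
  [237,244): 7 bp
  [244,257): 13 bp
  [257,280): 23 bp
  [280,283): 3 bp

[2,3,3,5,5,7,7,8,8,8,8,8,8,8,9,10,11,12,13,13,15,16,17,17,19,20,23]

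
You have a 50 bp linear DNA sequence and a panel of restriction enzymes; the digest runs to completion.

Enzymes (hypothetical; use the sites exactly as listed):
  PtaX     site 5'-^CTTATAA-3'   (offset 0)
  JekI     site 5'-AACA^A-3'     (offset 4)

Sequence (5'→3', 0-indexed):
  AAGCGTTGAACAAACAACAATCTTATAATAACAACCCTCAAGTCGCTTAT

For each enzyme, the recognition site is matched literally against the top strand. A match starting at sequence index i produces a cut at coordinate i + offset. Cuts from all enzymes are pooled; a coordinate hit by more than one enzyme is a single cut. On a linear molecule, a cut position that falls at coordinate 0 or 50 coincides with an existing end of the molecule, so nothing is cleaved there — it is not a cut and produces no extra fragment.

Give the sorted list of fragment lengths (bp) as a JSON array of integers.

Scan for sites:
  PtaX CTTATAA/0: at [21] ⇒ [21]
  JekI AACAA/4: at [8, 12, 15, 29] ⇒ [12, 16, 19, 33]

Pooled cuts: [12, 16, 19, 21, 33]

Fragment lengths:
  [0,12): 12 bp
  [12,16): 4 bp
  [16,19): 3 bp
  [19,21): 2 bp
  [21,33): 12 bp
  [33,50): 17 bp

[2,3,4,12,12,17]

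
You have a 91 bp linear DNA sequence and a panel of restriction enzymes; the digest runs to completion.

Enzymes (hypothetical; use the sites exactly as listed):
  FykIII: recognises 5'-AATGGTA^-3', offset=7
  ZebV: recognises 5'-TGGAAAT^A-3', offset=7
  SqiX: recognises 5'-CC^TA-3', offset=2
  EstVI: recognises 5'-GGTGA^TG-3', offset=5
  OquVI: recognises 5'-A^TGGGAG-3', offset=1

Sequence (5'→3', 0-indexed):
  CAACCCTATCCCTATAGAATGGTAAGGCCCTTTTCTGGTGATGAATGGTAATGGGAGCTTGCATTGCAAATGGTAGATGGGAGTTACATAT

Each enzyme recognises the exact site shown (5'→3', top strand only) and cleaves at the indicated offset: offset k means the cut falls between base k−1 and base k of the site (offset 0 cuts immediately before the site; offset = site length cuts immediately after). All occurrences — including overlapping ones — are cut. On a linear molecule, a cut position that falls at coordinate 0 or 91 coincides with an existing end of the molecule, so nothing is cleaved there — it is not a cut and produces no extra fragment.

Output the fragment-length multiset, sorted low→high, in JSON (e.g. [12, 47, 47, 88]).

Site scan:
  FykIII AATGGTA/7: at [17, 43, 68] ⇒ [24, 50, 75]
  ZebV (TGGAAATA, off=7): no sites
  SqiX CCTA/2: at [4, 10] ⇒ [6, 12]
  EstVI GGTGATG/5: at [36] ⇒ [41]
  OquVI ATGGGAG/1: at [50, 76] ⇒ [51, 77]

Pooled cuts: [6, 12, 24, 41, 50, 51, 75, 77]

Fragment lengths:
  [0,6): 6 bp
  [6,12): 6 bp
  [12,24): 12 bp
  [24,41): 17 bp
  [41,50): 9 bp
  [50,51): 1 bp
  [51,75): 24 bp
  [75,77): 2 bp
  [77,91): 14 bp

[1,2,6,6,9,12,14,17,24]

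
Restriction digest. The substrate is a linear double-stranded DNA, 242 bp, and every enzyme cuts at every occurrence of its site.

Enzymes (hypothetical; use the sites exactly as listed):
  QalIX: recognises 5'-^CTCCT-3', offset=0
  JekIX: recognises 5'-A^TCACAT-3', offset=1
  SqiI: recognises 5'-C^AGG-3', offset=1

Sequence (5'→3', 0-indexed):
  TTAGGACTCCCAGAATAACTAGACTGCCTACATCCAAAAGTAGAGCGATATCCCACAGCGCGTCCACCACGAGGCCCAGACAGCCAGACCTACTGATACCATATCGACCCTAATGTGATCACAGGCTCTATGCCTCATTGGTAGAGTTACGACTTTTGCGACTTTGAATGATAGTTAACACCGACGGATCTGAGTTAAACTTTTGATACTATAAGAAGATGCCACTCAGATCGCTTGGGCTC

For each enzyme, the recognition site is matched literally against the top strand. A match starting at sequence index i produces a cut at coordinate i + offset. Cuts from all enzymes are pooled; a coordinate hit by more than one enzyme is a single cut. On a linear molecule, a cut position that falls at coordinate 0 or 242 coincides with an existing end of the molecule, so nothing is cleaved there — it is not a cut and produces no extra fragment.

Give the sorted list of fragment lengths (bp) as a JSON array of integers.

[120,122]

Site scan:
  QalIX (CTCCT, off=0): no sites
  JekIX (ATCACAT, off=1): no sites
  SqiI (CAGG, off=1): starts [121] → cuts [122]

Pooled cuts: [122]

Fragments:
  [0,122): 122 bp
  [122,242): 120 bp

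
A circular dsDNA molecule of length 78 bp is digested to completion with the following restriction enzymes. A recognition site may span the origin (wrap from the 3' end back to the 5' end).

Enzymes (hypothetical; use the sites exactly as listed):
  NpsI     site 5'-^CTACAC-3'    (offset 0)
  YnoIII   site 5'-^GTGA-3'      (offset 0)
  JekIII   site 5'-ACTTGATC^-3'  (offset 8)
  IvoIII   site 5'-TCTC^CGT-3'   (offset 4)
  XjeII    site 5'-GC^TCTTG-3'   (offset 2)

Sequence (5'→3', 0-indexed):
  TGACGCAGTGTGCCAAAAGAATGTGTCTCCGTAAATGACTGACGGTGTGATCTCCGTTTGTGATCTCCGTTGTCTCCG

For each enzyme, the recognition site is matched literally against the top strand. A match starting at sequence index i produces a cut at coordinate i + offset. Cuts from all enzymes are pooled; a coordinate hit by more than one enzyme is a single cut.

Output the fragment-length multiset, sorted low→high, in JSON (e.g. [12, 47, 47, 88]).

[1,5,8,8,9,17,30]

Site scan:
  NpsI (CTACAC, off=0): no sites
  YnoIII (GTGA, off=0): starts [46, 59, 77] → cuts [46, 59, 77]
  JekIII (ACTTGATC, off=8): no sites
  IvoIII (TCTCCGT, off=4): starts [25, 50, 63, 72] → cuts [29, 54, 67, 76]
  XjeII (GCTCTTG, off=2): no sites

All cut coordinates (distinct, sorted): [29, 46, 54, 59, 67, 76, 77]

Fragments:
  29→46: 17 bp
  46→54: 8 bp
  54→59: 5 bp
  59→67: 8 bp
  67→76: 9 bp
  76→77: 1 bp
  77→29 (wrap): 78-77+29 = 30 bp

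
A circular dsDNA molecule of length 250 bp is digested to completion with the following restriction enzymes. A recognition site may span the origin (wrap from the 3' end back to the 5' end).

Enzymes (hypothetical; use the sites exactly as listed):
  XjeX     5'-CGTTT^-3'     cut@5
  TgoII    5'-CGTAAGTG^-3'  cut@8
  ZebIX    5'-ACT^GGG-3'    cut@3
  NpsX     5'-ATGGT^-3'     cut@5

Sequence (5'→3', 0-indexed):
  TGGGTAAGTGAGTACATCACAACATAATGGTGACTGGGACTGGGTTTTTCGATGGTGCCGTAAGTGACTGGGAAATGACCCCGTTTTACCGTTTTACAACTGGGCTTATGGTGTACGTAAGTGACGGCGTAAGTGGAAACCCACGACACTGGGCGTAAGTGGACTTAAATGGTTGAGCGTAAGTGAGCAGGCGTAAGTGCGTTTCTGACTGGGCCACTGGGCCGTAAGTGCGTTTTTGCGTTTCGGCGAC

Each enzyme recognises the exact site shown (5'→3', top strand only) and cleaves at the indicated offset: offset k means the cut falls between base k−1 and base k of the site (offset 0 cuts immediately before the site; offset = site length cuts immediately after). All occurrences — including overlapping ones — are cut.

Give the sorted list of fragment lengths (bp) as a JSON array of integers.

Per-enzyme occurrences:
  XjeX (CGTTT, off=5): starts [81, 89, 199, 230, 238] → cuts [86, 94, 204, 235, 243]
  TgoII (CGTAAGTG, off=8): starts [58, 115, 127, 153, 177, 191, 222] → cuts [66, 123, 135, 161, 185, 199, 230]
  ZebIX (ACTGGG, off=3): starts [32, 38, 66, 98, 147, 207, 215, 248] → cuts [1, 35, 41, 69, 101, 150, 210, 218]
  NpsX (ATGGT, off=5): starts [26, 51, 107, 168] → cuts [31, 56, 112, 173]

All cut coordinates (distinct, sorted): [1, 31, 35, 41, 56, 66, 69, 86, 94, 101, 112, 123, 135, 150, 161, 173, 185, 199, 204, 210, 218, 230, 235, 243]

Fragments:
  1→31: 30 bp
  31→35: 4 bp
  35→41: 6 bp
  41→56: 15 bp
  56→66: 10 bp
  66→69: 3 bp
  69→86: 17 bp
  86→94: 8 bp
  94→101: 7 bp
  101→112: 11 bp
  112→123: 11 bp
  123→135: 12 bp
  135→150: 15 bp
  150→161: 11 bp
  161→173: 12 bp
  173→185: 12 bp
  185→199: 14 bp
  199→204: 5 bp
  204→210: 6 bp
  210→218: 8 bp
  218→230: 12 bp
  230→235: 5 bp
  235→243: 8 bp
  243→1 (wrap): 250-243+1 = 8 bp

[3,4,5,5,6,6,7,8,8,8,8,10,11,11,11,12,12,12,12,14,15,15,17,30]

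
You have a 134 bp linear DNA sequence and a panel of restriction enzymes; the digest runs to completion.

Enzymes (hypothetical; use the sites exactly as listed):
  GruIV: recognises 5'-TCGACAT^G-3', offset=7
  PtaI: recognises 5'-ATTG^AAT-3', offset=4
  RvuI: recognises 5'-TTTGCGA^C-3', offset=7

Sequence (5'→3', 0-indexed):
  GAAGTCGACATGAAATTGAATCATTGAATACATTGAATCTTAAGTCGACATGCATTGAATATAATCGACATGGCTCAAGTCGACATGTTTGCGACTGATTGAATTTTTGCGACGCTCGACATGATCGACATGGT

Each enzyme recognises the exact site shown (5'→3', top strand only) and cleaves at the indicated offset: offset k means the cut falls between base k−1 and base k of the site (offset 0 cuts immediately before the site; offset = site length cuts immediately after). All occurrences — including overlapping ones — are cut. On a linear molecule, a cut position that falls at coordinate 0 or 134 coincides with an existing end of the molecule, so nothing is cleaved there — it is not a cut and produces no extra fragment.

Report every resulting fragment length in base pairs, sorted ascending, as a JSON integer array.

Per-enzyme occurrences:
  GruIV (TCGACATG, off=7): starts [4, 44, 64, 79, 115, 124] → cuts [11, 51, 71, 86, 122, 131]
  PtaI (ATTGAAT, off=4): starts [14, 22, 31, 53, 97] → cuts [18, 26, 35, 57, 101]
  RvuI (TTTGCGAC, off=7): starts [87, 105] → cuts [94, 112]

Pooled cuts: [11, 18, 26, 35, 51, 57, 71, 86, 94, 101, 112, 122, 131]

Fragment lengths:
  [0,11): 11 bp
  [11,18): 7 bp
  [18,26): 8 bp
  [26,35): 9 bp
  [35,51): 16 bp
  [51,57): 6 bp
  [57,71): 14 bp
  [71,86): 15 bp
  [86,94): 8 bp
  [94,101): 7 bp
  [101,112): 11 bp
  [112,122): 10 bp
  [122,131): 9 bp
  [131,134): 3 bp

[3,6,7,7,8,8,9,9,10,11,11,14,15,16]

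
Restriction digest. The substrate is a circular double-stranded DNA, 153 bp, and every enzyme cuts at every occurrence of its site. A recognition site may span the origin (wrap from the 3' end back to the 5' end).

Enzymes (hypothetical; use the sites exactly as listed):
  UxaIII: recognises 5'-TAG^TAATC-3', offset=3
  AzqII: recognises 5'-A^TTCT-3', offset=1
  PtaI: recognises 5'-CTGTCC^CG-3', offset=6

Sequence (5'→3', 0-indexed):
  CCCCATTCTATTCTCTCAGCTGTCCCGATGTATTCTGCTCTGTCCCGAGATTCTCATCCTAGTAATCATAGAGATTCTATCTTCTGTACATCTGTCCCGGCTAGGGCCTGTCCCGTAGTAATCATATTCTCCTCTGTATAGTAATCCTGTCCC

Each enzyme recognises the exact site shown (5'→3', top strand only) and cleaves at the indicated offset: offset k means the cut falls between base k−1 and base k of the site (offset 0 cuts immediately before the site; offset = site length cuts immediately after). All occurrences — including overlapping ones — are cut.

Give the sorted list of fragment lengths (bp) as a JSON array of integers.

Site scan:
  UxaIII TAGTAATC/3: at [59, 115, 138] ⇒ [62, 118, 141]
  AzqII ATTCT/1: at [4, 9, 31, 49, 73, 125] ⇒ [5, 10, 32, 50, 74, 126]
  PtaI CTGTCCCG/6: at [19, 39, 91, 107] ⇒ [25, 45, 97, 113]

All cut coordinates (distinct, sorted): [5, 10, 25, 32, 45, 50, 62, 74, 97, 113, 118, 126, 141]

Fragment lengths:
  5→10: 5 bp
  10→25: 15 bp
  25→32: 7 bp
  32→45: 13 bp
  45→50: 5 bp
  50→62: 12 bp
  62→74: 12 bp
  74→97: 23 bp
  97→113: 16 bp
  113→118: 5 bp
  118→126: 8 bp
  126→141: 15 bp
  141→5 (wrap): 153-141+5 = 17 bp

[5,5,5,7,8,12,12,13,15,15,16,17,23]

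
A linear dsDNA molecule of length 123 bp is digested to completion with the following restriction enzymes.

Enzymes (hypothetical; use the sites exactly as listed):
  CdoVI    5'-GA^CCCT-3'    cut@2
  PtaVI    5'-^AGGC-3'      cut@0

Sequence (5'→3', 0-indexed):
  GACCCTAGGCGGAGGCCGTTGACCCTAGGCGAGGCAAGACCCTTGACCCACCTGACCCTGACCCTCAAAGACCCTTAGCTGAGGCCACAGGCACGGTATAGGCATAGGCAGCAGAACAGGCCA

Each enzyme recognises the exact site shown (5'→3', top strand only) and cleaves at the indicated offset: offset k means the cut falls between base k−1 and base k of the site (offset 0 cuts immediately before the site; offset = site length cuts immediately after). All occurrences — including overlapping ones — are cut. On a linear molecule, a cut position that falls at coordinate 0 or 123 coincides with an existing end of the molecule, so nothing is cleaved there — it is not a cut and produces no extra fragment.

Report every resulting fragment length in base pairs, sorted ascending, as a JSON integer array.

Per-enzyme occurrences:
  CdoVI (GACCCT, off=2): starts [0, 20, 37, 53, 59, 69] → cuts [2, 22, 39, 55, 61, 71]
  PtaVI (AGGC, off=0): starts [6, 12, 26, 31, 81, 88, 99, 105, 117] → cuts [6, 12, 26, 31, 81, 88, 99, 105, 117]

All cut coordinates (distinct, sorted): [2, 6, 12, 22, 26, 31, 39, 55, 61, 71, 81, 88, 99, 105, 117]

Fragments:
  [0,2): 2 bp
  [2,6): 4 bp
  [6,12): 6 bp
  [12,22): 10 bp
  [22,26): 4 bp
  [26,31): 5 bp
  [31,39): 8 bp
  [39,55): 16 bp
  [55,61): 6 bp
  [61,71): 10 bp
  [71,81): 10 bp
  [81,88): 7 bp
  [88,99): 11 bp
  [99,105): 6 bp
  [105,117): 12 bp
  [117,123): 6 bp

[2,4,4,5,6,6,6,6,7,8,10,10,10,11,12,16]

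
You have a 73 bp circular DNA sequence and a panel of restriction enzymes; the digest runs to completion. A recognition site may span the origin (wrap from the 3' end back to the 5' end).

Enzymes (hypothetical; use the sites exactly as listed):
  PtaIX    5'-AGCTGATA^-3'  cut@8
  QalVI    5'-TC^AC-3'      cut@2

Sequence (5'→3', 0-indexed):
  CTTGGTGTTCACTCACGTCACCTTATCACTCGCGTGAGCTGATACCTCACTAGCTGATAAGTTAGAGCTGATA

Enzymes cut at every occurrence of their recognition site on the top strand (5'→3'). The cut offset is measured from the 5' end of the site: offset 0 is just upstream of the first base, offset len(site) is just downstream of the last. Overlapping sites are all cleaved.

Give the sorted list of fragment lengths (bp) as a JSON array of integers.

[4,4,5,8,10,11,14,17]

Scan for sites:
  PtaIX (AGCTGATA, off=8): starts [36, 51, 65] → cuts [0, 44, 59]
  QalVI (TCAC, off=2): starts [8, 12, 17, 25, 46] → cuts [10, 14, 19, 27, 48]

Pooled cuts: [0, 10, 14, 19, 27, 44, 48, 59]

Fragments:
  0→10: 10 bp
  10→14: 4 bp
  14→19: 5 bp
  19→27: 8 bp
  27→44: 17 bp
  44→48: 4 bp
  48→59: 11 bp
  59→0 (wrap): 73-59+0 = 14 bp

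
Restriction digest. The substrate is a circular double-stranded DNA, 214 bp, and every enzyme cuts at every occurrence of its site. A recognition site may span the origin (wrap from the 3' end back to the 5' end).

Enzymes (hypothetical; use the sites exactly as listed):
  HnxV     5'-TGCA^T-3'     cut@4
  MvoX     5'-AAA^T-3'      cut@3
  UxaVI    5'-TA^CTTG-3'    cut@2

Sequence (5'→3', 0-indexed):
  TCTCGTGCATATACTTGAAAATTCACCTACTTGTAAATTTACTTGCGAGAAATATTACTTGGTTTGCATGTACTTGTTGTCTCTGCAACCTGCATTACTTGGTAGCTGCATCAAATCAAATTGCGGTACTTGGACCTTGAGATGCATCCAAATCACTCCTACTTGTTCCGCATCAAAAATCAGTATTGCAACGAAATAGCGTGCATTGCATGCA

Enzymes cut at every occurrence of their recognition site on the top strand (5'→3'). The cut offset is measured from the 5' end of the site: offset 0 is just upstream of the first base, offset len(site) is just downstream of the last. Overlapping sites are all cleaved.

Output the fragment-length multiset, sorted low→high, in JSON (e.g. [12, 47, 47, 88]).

[3,4,4,4,4,5,5,5,5,6,8,8,8,8,9,9,9,11,11,13,17,18,18,22]

Scan for sites:
  HnxV TGCAT/4: at [5, 64, 90, 106, 142, 201, 206, 210] ⇒ [0, 9, 68, 94, 110, 146, 205, 210]
  MvoX AAAT/3: at [18, 34, 49, 112, 117, 149, 176, 193] ⇒ [21, 37, 52, 115, 120, 152, 179, 196]
  UxaVI TACTTG/2: at [11, 27, 39, 55, 70, 95, 126, 159] ⇒ [13, 29, 41, 57, 72, 97, 128, 161]

Pooled cuts: [0, 9, 13, 21, 29, 37, 41, 52, 57, 68, 72, 94, 97, 110, 115, 120, 128, 146, 152, 161, 179, 196, 205, 210]

Fragments:
  0→9: 9 bp
  9→13: 4 bp
  13→21: 8 bp
  21→29: 8 bp
  29→37: 8 bp
  37→41: 4 bp
  41→52: 11 bp
  52→57: 5 bp
  57→68: 11 bp
  68→72: 4 bp
  72→94: 22 bp
  94→97: 3 bp
  97→110: 13 bp
  110→115: 5 bp
  115→120: 5 bp
  120→128: 8 bp
  128→146: 18 bp
  146→152: 6 bp
  152→161: 9 bp
  161→179: 18 bp
  179→196: 17 bp
  196→205: 9 bp
  205→210: 5 bp
  210→0 (wrap): 214-210+0 = 4 bp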